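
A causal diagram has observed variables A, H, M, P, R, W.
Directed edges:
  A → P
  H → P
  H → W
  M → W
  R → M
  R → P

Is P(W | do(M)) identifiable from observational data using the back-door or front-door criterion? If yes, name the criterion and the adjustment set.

P(W|do(M)): backdoor, adjust for ∅.

desc(M)\{M}={W}; candidates ⊆ {A,H,P,R}.
∅: M⊥W given ∅ in G with M→· removed — back-door holds.
P(W|do(M)) = P(W|M) — no adjustment needed.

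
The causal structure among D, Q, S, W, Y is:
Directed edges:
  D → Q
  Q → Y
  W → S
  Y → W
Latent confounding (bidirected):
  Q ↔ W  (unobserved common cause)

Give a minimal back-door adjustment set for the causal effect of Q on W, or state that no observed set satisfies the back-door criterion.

desc(Q)\{Q}={S,W,Y}; candidates ⊆ {D}.
Q↔W: latent back-door arc(s) into Q.
size 0: {}; under {} Q still reaches {D,S,W} ∋ W.
size 1: {D}; under {D} Q still reaches {S,W} ∋ W.
Q↔W cannot be blocked by any observed set — no back-door set.

Q→W: no observed back-door set.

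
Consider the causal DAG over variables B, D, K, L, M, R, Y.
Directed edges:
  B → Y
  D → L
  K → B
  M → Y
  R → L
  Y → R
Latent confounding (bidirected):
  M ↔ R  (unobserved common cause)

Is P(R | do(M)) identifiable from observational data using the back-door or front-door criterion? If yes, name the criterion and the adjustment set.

desc(M)\{M}={L,R,Y}; candidates ⊆ {B,D,K}.
M↔R: latent back-door arc(s) into M.
size 0: {}; under {} M still reaches {L,R} ∋ R.
size 1: {B}, {D}, {K}; under {B} M still reaches {L,R} ∋ R.
size 2: {B,D}, {B,K}, {D,K}; under {B,D} M still reaches {L,R} ∋ R.
M↔R cannot be blocked by any observed set — no back-door set.
{Y}: (i) intercepts every directed M→R path; (ii) no back-door M→{Y}; (iii) {M} blocks every back-door {Y}→R. Front-door holds.
P(R|do(M)) = Σ_{Y} P(Y|M) Σ_{M'} P(R|Y,M')P(M').

P(R|do(M)): frontdoor, adjust for {Y}.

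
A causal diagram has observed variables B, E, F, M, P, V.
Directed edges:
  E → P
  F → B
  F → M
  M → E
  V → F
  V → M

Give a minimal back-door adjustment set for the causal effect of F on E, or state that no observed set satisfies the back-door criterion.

F→E: minimal back-door set {V}.

desc(F)\{F}={B,E,M,P}; candidates ⊆ {V}.
size 0: {}; under {} F still reaches {E,M,P,V} ∋ E.
{V}: F⊥E given {V} in G with F→· removed — back-door holds.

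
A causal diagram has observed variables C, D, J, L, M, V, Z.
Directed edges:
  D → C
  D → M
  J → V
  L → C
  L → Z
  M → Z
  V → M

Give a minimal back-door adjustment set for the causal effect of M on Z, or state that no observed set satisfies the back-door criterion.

M→Z: minimal back-door set ∅.

desc(M)\{M}={Z}; candidates ⊆ {C,D,J,L,V}.
∅: M⊥Z given ∅ in G with M→· removed — back-door holds.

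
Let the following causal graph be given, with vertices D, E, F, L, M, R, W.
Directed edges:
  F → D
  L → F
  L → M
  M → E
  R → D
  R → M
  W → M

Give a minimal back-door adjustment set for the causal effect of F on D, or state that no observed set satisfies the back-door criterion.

desc(F)\{F}={D}; candidates ⊆ {E,L,M,R,W}.
∅: F⊥D given ∅ in G with F→· removed — back-door holds.

F→D: minimal back-door set ∅.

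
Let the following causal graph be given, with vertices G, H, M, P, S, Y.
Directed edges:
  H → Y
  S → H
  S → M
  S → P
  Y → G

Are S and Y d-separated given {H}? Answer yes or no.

Bayes-Ball from S | {H} reaches {M,P}.
Y ∉ reach(S|{H}) ⇒ S ⊥ Y | {H}.

Yes — S ⊥ Y | {H}.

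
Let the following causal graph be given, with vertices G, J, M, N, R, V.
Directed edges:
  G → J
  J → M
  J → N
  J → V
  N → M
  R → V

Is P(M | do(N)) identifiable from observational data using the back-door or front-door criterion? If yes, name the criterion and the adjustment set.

P(M|do(N)): backdoor, adjust for {J}.

desc(N)\{N}={M}; candidates ⊆ {G,J,R,V}.
size 0: {}; under {} N still reaches {G,J,M,V} ∋ M.
{J}: N⊥M given {J} in G with N→· removed — back-door holds.
P(M|do(N)) = Σ_{J} P(M|N,J)·P(J).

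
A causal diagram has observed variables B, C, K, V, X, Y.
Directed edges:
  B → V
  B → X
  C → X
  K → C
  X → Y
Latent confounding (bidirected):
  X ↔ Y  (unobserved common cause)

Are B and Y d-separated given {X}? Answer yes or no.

Bayes-Ball from B | {X} reaches {C,K,V,Y}.
Y ∈ reach(B|{X}) ⇒ B ⊥̸ Y | {X}.

No — B and Y are d-connected given {X}.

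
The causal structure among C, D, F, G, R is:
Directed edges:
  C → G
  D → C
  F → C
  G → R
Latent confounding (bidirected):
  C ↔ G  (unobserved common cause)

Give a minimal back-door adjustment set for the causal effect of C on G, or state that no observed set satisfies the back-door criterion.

C→G: no observed back-door set.

desc(C)\{C}={G,R}; candidates ⊆ {D,F}.
C↔G: latent back-door arc(s) into C.
size 0: {}; under {} C still reaches {D,F,G,R} ∋ G.
size 1: {D}, {F}; under {D} C still reaches {F,G,R} ∋ G.
size 2: {D,F}; under {D,F} C still reaches {G,R} ∋ G.
C↔G cannot be blocked by any observed set — no back-door set.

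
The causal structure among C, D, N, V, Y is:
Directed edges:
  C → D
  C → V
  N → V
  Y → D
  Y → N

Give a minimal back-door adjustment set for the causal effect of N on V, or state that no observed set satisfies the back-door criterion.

N→V: minimal back-door set ∅.

desc(N)\{N}={V}; candidates ⊆ {C,D,Y}.
∅: N⊥V given ∅ in G with N→· removed — back-door holds.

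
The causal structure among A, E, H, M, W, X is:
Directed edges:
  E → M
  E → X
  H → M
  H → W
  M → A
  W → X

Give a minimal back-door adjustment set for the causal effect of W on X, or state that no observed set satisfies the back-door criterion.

desc(W)\{W}={X}; candidates ⊆ {A,E,H,M}.
∅: W⊥X given ∅ in G with W→· removed — back-door holds.

W→X: minimal back-door set ∅.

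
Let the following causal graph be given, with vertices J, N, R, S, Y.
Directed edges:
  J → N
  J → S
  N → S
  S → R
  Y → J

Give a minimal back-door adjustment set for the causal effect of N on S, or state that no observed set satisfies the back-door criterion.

desc(N)\{N}={R,S}; candidates ⊆ {J,Y}.
size 0: {}; under {} N still reaches {J,R,S,Y} ∋ S.
{J}: N⊥S given {J} in G with N→· removed — back-door holds.

N→S: minimal back-door set {J}.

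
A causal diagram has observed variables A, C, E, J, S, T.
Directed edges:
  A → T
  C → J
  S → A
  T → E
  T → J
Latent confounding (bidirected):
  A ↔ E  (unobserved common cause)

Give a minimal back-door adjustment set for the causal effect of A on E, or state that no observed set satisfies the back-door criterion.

A→E: no observed back-door set.

desc(A)\{A}={E,J,T}; candidates ⊆ {C,S}.
A↔E: latent back-door arc(s) into A.
size 0: {}; under {} A still reaches {E,S} ∋ E.
size 1: {C}, {S}; under {C} A still reaches {E,S} ∋ E.
size 2: {C,S}; under {C,S} A still reaches {E} ∋ E.
A↔E cannot be blocked by any observed set — no back-door set.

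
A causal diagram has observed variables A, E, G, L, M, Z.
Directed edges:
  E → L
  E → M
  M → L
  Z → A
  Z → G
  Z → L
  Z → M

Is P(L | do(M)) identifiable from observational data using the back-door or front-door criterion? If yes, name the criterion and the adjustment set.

P(L|do(M)): backdoor, adjust for {E, Z}.

desc(M)\{M}={L}; candidates ⊆ {A,E,G,Z}.
size 0: {}; under {} M still reaches {A,E,G,L,Z} ∋ L.
size 1: {A}, {E}, {G} …(+1); under {A} M still reaches {E,G,L,Z} ∋ L.
{E,Z}: M⊥L given {E,Z} in G with M→· removed — back-door holds.
P(L|do(M)) = Σ_{E,Z} P(L|M,E,Z)·P(E,Z).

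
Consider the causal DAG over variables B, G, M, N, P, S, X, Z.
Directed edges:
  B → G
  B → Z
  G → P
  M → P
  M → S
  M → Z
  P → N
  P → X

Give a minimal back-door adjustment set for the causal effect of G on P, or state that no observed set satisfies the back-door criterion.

G→P: minimal back-door set ∅.

desc(G)\{G}={N,P,X}; candidates ⊆ {B,M,S,Z}.
∅: G⊥P given ∅ in G with G→· removed — back-door holds.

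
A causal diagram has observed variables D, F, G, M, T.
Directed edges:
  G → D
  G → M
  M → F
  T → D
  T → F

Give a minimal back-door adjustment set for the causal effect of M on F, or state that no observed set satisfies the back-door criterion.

M→F: minimal back-door set ∅.

desc(M)\{M}={F}; candidates ⊆ {D,G,T}.
∅: M⊥F given ∅ in G with M→· removed — back-door holds.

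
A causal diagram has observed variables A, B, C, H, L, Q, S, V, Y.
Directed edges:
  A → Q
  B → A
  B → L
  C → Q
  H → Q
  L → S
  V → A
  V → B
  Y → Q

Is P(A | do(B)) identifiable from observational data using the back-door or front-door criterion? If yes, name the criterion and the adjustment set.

P(A|do(B)): backdoor, adjust for {V}.

desc(B)\{B}={A,L,Q,S}; candidates ⊆ {C,H,V,Y}.
size 0: {}; under {} B still reaches {A,Q,V} ∋ A.
{V}: B⊥A given {V} in G with B→· removed — back-door holds.
P(A|do(B)) = Σ_{V} P(A|B,V)·P(V).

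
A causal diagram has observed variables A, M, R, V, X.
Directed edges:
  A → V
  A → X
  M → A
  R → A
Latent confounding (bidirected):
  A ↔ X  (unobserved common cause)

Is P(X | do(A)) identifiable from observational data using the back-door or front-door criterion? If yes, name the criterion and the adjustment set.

P(X|do(A)): not identifiable (no BD/FD set).

desc(A)\{A}={V,X}; candidates ⊆ {M,R}.
A↔X: latent back-door arc(s) into A.
size 0: {}; under {} A still reaches {M,R,X} ∋ X.
size 1: {M}, {R}; under {M} A still reaches {R,X} ∋ X.
size 2: {M,R}; under {M,R} A still reaches {X} ∋ X.
A↔X cannot be blocked by any observed set — no back-door set.
No mediator lies on a directed A→…→X path.
Neither criterion identifies P(X|do(A)) in this graph.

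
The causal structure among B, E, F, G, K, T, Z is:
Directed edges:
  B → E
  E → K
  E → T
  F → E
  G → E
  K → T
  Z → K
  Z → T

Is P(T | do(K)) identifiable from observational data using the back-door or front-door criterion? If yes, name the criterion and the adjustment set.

desc(K)\{K}={T}; candidates ⊆ {B,E,F,G,Z}.
size 0: {}; under {} K still reaches {B,E,F,G,T,Z} ∋ T.
size 1: {B}, {E}, {F} …(+2); under {B} K still reaches {E,F,G,T,Z} ∋ T.
{E,Z}: K⊥T given {E,Z} in G with K→· removed — back-door holds.
P(T|do(K)) = Σ_{E,Z} P(T|K,E,Z)·P(E,Z).

P(T|do(K)): backdoor, adjust for {E, Z}.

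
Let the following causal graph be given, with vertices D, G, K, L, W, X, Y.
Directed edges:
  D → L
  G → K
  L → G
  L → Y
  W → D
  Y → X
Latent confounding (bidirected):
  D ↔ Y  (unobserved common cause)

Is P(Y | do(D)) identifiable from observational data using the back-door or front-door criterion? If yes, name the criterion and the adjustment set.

P(Y|do(D)): frontdoor, adjust for {L}.

desc(D)\{D}={G,K,L,X,Y}; candidates ⊆ {W}.
D↔Y: latent back-door arc(s) into D.
size 0: {}; under {} D still reaches {W,X,Y} ∋ Y.
size 1: {W}; under {W} D still reaches {X,Y} ∋ Y.
D↔Y cannot be blocked by any observed set — no back-door set.
{L}: (i) intercepts every directed D→Y path; (ii) no back-door D→{L}; (iii) {D} blocks every back-door {L}→Y. Front-door holds.
P(Y|do(D)) = Σ_{L} P(L|D) Σ_{D'} P(Y|L,D')P(D').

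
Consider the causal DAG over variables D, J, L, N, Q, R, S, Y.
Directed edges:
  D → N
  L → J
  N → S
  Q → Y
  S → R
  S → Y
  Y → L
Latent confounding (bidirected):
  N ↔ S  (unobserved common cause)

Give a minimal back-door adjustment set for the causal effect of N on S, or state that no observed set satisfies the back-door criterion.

N→S: no observed back-door set.

desc(N)\{N}={J,L,R,S,Y}; candidates ⊆ {D,Q}.
N↔S: latent back-door arc(s) into N.
size 0: {}; under {} N still reaches {D,J,L,R,S,Y} ∋ S.
size 1: {D}, {Q}; under {D} N still reaches {J,L,R,S,Y} ∋ S.
size 2: {D,Q}; under {D,Q} N still reaches {J,L,R,S,Y} ∋ S.
N↔S cannot be blocked by any observed set — no back-door set.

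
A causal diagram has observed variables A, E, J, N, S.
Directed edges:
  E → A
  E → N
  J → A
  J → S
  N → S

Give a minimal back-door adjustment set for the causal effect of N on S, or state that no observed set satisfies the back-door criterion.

N→S: minimal back-door set ∅.

desc(N)\{N}={S}; candidates ⊆ {A,E,J}.
∅: N⊥S given ∅ in G with N→· removed — back-door holds.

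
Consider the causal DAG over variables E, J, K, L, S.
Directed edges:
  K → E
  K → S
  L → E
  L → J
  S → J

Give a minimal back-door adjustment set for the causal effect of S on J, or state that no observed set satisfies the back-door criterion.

S→J: minimal back-door set ∅.

desc(S)\{S}={J}; candidates ⊆ {E,K,L}.
∅: S⊥J given ∅ in G with S→· removed — back-door holds.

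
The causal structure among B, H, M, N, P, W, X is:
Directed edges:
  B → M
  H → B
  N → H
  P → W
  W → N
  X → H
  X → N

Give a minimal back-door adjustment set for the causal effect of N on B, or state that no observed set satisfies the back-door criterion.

N→B: minimal back-door set {X}.

desc(N)\{N}={B,H,M}; candidates ⊆ {P,W,X}.
size 0: {}; under {} N still reaches {B,H,M,P,W,X} ∋ B.
{X}: N⊥B given {X} in G with N→· removed — back-door holds.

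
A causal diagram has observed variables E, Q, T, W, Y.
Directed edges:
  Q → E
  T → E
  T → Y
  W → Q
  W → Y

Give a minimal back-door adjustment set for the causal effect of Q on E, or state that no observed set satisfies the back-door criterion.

Q→E: minimal back-door set ∅.

desc(Q)\{Q}={E}; candidates ⊆ {T,W,Y}.
∅: Q⊥E given ∅ in G with Q→· removed — back-door holds.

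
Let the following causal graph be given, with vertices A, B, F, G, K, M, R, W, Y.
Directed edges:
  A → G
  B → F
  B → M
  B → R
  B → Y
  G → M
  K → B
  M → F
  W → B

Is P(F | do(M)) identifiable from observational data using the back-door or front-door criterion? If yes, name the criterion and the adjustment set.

P(F|do(M)): backdoor, adjust for {B}.

desc(M)\{M}={F}; candidates ⊆ {A,B,G,K,R,W,Y}.
size 0: {}; under {} M still reaches {A,B,F,G,K,R,W,Y} ∋ F.
{B}: M⊥F given {B} in G with M→· removed — back-door holds.
P(F|do(M)) = Σ_{B} P(F|M,B)·P(B).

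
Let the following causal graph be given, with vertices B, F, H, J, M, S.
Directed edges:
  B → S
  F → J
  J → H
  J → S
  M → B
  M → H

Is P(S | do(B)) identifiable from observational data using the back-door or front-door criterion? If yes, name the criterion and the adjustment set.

desc(B)\{B}={S}; candidates ⊆ {F,H,J,M}.
∅: B⊥S given ∅ in G with B→· removed — back-door holds.
P(S|do(B)) = P(S|B) — no adjustment needed.

P(S|do(B)): backdoor, adjust for ∅.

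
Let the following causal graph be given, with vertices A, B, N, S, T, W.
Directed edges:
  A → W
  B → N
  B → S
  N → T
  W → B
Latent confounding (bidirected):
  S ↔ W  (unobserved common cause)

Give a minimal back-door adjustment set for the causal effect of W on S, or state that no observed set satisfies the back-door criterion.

desc(W)\{W}={B,N,S,T}; candidates ⊆ {A}.
W↔S: latent back-door arc(s) into W.
size 0: {}; under {} W still reaches {A,S} ∋ S.
size 1: {A}; under {A} W still reaches {S} ∋ S.
W↔S cannot be blocked by any observed set — no back-door set.

W→S: no observed back-door set.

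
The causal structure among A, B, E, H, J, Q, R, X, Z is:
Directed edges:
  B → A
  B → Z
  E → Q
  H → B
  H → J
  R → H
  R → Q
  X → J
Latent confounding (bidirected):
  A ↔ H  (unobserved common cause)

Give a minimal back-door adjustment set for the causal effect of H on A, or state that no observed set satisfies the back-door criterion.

desc(H)\{H}={A,B,J,Z}; candidates ⊆ {E,Q,R,X}.
H↔A: latent back-door arc(s) into H.
size 0: {}; under {} H still reaches {A,Q,R} ∋ A.
size 1: {E}, {Q}, {R} …(+1); under {E} H still reaches {A,Q,R} ∋ A.
size 2: {E,Q}, {E,R}, {E,X} …(+3); under {E,Q} H still reaches {A,R} ∋ A.
H↔A cannot be blocked by any observed set — no back-door set.

H→A: no observed back-door set.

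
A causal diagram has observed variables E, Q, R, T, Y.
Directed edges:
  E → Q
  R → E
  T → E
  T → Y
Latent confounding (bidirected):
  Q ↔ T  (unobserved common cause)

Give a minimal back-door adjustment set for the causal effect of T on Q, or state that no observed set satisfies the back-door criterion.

T→Q: no observed back-door set.

desc(T)\{T}={E,Q,Y}; candidates ⊆ {R}.
T↔Q: latent back-door arc(s) into T.
size 0: {}; under {} T still reaches {Q} ∋ Q.
size 1: {R}; under {R} T still reaches {Q} ∋ Q.
T↔Q cannot be blocked by any observed set — no back-door set.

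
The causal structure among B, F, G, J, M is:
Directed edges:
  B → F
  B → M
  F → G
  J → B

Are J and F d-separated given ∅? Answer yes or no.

Bayes-Ball from J | ∅ reaches {B,F,G,M}.
F ∈ reach(J|∅) ⇒ J ⊥̸ F | ∅.

No — J and F are d-connected given ∅.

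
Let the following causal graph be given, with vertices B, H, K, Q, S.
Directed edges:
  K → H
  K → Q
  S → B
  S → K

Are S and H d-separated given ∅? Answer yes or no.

No — S and H are d-connected given ∅.

Bayes-Ball from S | ∅ reaches {B,H,K,Q}.
H ∈ reach(S|∅) ⇒ S ⊥̸ H | ∅.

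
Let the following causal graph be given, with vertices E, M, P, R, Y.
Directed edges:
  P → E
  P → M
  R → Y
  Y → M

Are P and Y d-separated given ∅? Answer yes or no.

Bayes-Ball from P | ∅ reaches {E,M}.
Y ∉ reach(P|∅) ⇒ P ⊥ Y | ∅.

Yes — P ⊥ Y | ∅.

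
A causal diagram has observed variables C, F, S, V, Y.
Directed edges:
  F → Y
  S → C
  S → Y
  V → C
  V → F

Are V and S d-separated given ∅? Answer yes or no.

Yes — V ⊥ S | ∅.

Bayes-Ball from V | ∅ reaches {C,F,Y}.
S ∉ reach(V|∅) ⇒ V ⊥ S | ∅.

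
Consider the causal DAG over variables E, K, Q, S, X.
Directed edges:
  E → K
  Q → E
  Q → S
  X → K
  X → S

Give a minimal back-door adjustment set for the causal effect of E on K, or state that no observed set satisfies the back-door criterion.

E→K: minimal back-door set ∅.

desc(E)\{E}={K}; candidates ⊆ {Q,S,X}.
∅: E⊥K given ∅ in G with E→· removed — back-door holds.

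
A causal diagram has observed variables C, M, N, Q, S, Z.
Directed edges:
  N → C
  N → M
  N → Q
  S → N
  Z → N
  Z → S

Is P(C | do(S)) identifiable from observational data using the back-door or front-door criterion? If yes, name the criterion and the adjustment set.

P(C|do(S)): backdoor, adjust for {Z}.

desc(S)\{S}={C,M,N,Q}; candidates ⊆ {Z}.
size 0: {}; under {} S still reaches {C,M,N,Q,Z} ∋ C.
{Z}: S⊥C given {Z} in G with S→· removed — back-door holds.
P(C|do(S)) = Σ_{Z} P(C|S,Z)·P(Z).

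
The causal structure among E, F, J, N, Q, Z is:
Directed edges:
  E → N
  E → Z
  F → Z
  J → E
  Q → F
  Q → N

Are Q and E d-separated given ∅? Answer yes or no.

Bayes-Ball from Q | ∅ reaches {F,N,Z}.
E ∉ reach(Q|∅) ⇒ Q ⊥ E | ∅.

Yes — Q ⊥ E | ∅.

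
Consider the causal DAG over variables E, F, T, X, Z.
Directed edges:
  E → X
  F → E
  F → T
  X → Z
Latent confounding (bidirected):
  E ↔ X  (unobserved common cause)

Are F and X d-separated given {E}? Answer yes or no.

Bayes-Ball from F | {E} reaches {T,X,Z}.
X ∈ reach(F|{E}) ⇒ F ⊥̸ X | {E}.

No — F and X are d-connected given {E}.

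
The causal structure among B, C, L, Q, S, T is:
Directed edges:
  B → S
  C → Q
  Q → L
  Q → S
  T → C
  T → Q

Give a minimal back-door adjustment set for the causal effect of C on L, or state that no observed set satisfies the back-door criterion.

desc(C)\{C}={L,Q,S}; candidates ⊆ {B,T}.
size 0: {}; under {} C still reaches {L,Q,S,T} ∋ L.
{T}: C⊥L given {T} in G with C→· removed — back-door holds.

C→L: minimal back-door set {T}.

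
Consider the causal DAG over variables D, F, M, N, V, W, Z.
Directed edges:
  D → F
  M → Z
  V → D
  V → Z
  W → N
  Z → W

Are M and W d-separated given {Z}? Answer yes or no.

Bayes-Ball from M | {Z} reaches {D,F,V}.
W ∉ reach(M|{Z}) ⇒ M ⊥ W | {Z}.

Yes — M ⊥ W | {Z}.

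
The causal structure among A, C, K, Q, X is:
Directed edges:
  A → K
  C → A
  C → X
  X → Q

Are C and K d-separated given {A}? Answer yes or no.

Bayes-Ball from C | {A} reaches {Q,X}.
K ∉ reach(C|{A}) ⇒ C ⊥ K | {A}.

Yes — C ⊥ K | {A}.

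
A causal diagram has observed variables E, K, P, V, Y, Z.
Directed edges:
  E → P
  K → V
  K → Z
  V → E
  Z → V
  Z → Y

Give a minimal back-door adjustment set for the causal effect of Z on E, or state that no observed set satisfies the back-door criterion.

desc(Z)\{Z}={E,P,V,Y}; candidates ⊆ {K}.
size 0: {}; under {} Z still reaches {E,K,P,V} ∋ E.
{K}: Z⊥E given {K} in G with Z→· removed — back-door holds.

Z→E: minimal back-door set {K}.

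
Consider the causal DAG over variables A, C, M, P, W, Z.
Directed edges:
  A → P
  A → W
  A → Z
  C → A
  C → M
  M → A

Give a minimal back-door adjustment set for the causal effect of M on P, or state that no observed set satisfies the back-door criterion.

desc(M)\{M}={A,P,W,Z}; candidates ⊆ {C}.
size 0: {}; under {} M still reaches {A,C,P,W,Z} ∋ P.
{C}: M⊥P given {C} in G with M→· removed — back-door holds.

M→P: minimal back-door set {C}.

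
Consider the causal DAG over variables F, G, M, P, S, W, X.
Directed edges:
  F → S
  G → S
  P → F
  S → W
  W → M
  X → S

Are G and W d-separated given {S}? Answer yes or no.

Bayes-Ball from G | {S} reaches {F,P,X}.
W ∉ reach(G|{S}) ⇒ G ⊥ W | {S}.

Yes — G ⊥ W | {S}.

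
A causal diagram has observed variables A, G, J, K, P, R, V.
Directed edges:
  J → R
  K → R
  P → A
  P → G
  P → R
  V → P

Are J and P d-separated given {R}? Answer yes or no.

No — J and P are d-connected given {R}.

Bayes-Ball from J | {R} reaches {A,G,K,P,V}.
P ∈ reach(J|{R}) ⇒ J ⊥̸ P | {R}.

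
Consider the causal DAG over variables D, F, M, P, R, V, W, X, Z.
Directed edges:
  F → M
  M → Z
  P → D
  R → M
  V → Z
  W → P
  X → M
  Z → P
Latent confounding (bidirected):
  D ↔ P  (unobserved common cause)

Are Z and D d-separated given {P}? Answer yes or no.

Bayes-Ball from Z | {P} reaches {D,F,M,R,V,W,X}.
D ∈ reach(Z|{P}) ⇒ Z ⊥̸ D | {P}.

No — Z and D are d-connected given {P}.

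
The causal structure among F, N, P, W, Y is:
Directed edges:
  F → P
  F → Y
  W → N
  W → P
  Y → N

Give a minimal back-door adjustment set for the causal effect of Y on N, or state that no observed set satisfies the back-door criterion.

desc(Y)\{Y}={N}; candidates ⊆ {F,P,W}.
∅: Y⊥N given ∅ in G with Y→· removed — back-door holds.

Y→N: minimal back-door set ∅.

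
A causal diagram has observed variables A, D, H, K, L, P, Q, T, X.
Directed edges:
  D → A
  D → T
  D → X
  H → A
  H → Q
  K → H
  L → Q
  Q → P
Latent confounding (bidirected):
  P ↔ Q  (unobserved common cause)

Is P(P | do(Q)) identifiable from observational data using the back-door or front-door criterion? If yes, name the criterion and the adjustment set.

P(P|do(Q)): not identifiable (no BD/FD set).

desc(Q)\{Q}={P}; candidates ⊆ {A,D,H,K,L,T,X}.
Q↔P: latent back-door arc(s) into Q.
size 0: {}; under {} Q still reaches {A,H,K,L,P} ∋ P.
size 1: {A}, {D}, {H} …(+4); under {A} Q still reaches {D,H,K,L,P,T,X} ∋ P.
size 2: {A,D}, {A,H}, {A,K} …(+18); under {A,D} Q still reaches {H,K,L,P} ∋ P.
Q↔P cannot be blocked by any observed set — no back-door set.
No mediator lies on a directed Q→…→P path.
Neither criterion identifies P(P|do(Q)) in this graph.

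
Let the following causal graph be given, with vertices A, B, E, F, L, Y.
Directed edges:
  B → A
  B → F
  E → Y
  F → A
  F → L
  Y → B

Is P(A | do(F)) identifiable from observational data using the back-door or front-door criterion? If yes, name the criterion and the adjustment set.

desc(F)\{F}={A,L}; candidates ⊆ {B,E,Y}.
size 0: {}; under {} F still reaches {A,B,E,Y} ∋ A.
{B}: F⊥A given {B} in G with F→· removed — back-door holds.
P(A|do(F)) = Σ_{B} P(A|F,B)·P(B).

P(A|do(F)): backdoor, adjust for {B}.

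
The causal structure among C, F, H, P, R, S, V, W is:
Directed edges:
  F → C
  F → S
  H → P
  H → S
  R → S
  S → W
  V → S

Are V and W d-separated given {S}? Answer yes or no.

Bayes-Ball from V | {S} reaches {C,F,H,P,R}.
W ∉ reach(V|{S}) ⇒ V ⊥ W | {S}.

Yes — V ⊥ W | {S}.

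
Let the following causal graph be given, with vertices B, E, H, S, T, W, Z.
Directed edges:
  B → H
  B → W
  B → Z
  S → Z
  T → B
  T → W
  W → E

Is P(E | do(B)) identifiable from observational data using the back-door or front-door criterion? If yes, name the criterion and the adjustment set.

desc(B)\{B}={E,H,W,Z}; candidates ⊆ {S,T}.
size 0: {}; under {} B still reaches {E,T,W} ∋ E.
{T}: B⊥E given {T} in G with B→· removed — back-door holds.
P(E|do(B)) = Σ_{T} P(E|B,T)·P(T).

P(E|do(B)): backdoor, adjust for {T}.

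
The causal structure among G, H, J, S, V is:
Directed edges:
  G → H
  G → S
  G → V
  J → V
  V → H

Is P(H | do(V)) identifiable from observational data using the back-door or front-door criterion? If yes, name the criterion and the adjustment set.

P(H|do(V)): backdoor, adjust for {G}.

desc(V)\{V}={H}; candidates ⊆ {G,J,S}.
size 0: {}; under {} V still reaches {G,H,J,S} ∋ H.
{G}: V⊥H given {G} in G with V→· removed — back-door holds.
P(H|do(V)) = Σ_{G} P(H|V,G)·P(G).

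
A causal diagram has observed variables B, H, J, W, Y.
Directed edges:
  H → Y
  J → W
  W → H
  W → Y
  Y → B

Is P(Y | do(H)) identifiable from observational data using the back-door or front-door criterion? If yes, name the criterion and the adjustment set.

desc(H)\{H}={B,Y}; candidates ⊆ {J,W}.
size 0: {}; under {} H still reaches {B,J,W,Y} ∋ Y.
{W}: H⊥Y given {W} in G with H→· removed — back-door holds.
P(Y|do(H)) = Σ_{W} P(Y|H,W)·P(W).

P(Y|do(H)): backdoor, adjust for {W}.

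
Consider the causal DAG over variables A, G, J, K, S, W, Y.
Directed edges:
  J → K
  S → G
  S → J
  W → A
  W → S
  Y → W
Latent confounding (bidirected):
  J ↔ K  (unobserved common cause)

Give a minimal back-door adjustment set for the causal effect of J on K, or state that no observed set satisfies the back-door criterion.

J→K: no observed back-door set.

desc(J)\{J}={K}; candidates ⊆ {A,G,S,W,Y}.
J↔K: latent back-door arc(s) into J.
size 0: {}; under {} J still reaches {A,G,K,S,W,Y} ∋ K.
size 1: {A}, {G}, {S} …(+2); under {A} J still reaches {G,K,S,W,Y} ∋ K.
size 2: {A,G}, {A,S}, {A,W} …(+7); under {A,G} J still reaches {K,S,W,Y} ∋ K.
J↔K cannot be blocked by any observed set — no back-door set.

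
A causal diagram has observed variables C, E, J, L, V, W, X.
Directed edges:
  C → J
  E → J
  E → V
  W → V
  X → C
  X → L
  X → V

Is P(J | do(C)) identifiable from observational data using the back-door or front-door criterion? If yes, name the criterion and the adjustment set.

desc(C)\{C}={J}; candidates ⊆ {E,L,V,W,X}.
∅: C⊥J given ∅ in G with C→· removed — back-door holds.
P(J|do(C)) = P(J|C) — no adjustment needed.

P(J|do(C)): backdoor, adjust for ∅.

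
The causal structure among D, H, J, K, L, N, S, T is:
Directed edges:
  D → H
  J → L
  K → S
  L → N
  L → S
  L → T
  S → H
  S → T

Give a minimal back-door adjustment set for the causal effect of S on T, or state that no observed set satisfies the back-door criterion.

desc(S)\{S}={H,T}; candidates ⊆ {D,J,K,L,N}.
size 0: {}; under {} S still reaches {J,K,L,N,T} ∋ T.
{L}: S⊥T given {L} in G with S→· removed — back-door holds.

S→T: minimal back-door set {L}.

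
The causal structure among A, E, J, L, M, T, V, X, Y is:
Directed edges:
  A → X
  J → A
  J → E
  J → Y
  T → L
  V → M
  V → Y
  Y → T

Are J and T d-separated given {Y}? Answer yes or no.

Bayes-Ball from J | {Y} reaches {A,E,M,V,X}.
T ∉ reach(J|{Y}) ⇒ J ⊥ T | {Y}.

Yes — J ⊥ T | {Y}.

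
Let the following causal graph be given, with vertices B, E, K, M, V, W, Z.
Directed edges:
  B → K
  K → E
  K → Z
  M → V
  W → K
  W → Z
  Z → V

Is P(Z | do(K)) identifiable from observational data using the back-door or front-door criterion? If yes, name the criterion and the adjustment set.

desc(K)\{K}={E,V,Z}; candidates ⊆ {B,M,W}.
size 0: {}; under {} K still reaches {B,V,W,Z} ∋ Z.
{W}: K⊥Z given {W} in G with K→· removed — back-door holds.
P(Z|do(K)) = Σ_{W} P(Z|K,W)·P(W).

P(Z|do(K)): backdoor, adjust for {W}.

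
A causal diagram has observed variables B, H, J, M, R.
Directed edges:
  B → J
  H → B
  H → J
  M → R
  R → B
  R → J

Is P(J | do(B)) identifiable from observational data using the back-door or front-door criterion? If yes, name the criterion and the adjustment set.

desc(B)\{B}={J}; candidates ⊆ {H,M,R}.
size 0: {}; under {} B still reaches {H,J,M,R} ∋ J.
size 1: {H}, {M}, {R}; under {H} B still reaches {J,M,R} ∋ J.
{H,R}: B⊥J given {H,R} in G with B→· removed — back-door holds.
P(J|do(B)) = Σ_{H,R} P(J|B,H,R)·P(H,R).

P(J|do(B)): backdoor, adjust for {H, R}.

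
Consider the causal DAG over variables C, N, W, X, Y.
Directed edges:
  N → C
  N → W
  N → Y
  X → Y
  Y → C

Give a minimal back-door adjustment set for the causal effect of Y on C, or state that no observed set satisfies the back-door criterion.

Y→C: minimal back-door set {N}.

desc(Y)\{Y}={C}; candidates ⊆ {N,W,X}.
size 0: {}; under {} Y still reaches {C,N,W,X} ∋ C.
{N}: Y⊥C given {N} in G with Y→· removed — back-door holds.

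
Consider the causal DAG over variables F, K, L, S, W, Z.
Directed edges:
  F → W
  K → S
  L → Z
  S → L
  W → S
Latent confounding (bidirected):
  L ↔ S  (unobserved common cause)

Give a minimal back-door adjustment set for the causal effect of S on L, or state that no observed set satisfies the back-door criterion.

S→L: no observed back-door set.

desc(S)\{S}={L,Z}; candidates ⊆ {F,K,W}.
S↔L: latent back-door arc(s) into S.
size 0: {}; under {} S still reaches {F,K,L,W,Z} ∋ L.
size 1: {F}, {K}, {W}; under {F} S still reaches {K,L,W,Z} ∋ L.
size 2: {F,K}, {F,W}, {K,W}; under {F,K} S still reaches {L,W,Z} ∋ L.
S↔L cannot be blocked by any observed set — no back-door set.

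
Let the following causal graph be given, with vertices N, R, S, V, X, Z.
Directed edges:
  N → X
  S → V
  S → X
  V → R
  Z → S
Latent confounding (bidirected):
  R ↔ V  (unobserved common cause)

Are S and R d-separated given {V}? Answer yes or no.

Bayes-Ball from S | {V} reaches {R,X,Z}.
R ∈ reach(S|{V}) ⇒ S ⊥̸ R | {V}.

No — S and R are d-connected given {V}.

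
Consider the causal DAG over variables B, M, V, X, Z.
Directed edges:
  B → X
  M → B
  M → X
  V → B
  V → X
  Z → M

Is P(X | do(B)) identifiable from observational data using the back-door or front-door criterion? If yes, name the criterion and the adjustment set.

desc(B)\{B}={X}; candidates ⊆ {M,V,Z}.
size 0: {}; under {} B still reaches {M,V,X,Z} ∋ X.
size 1: {M}, {V}, {Z}; under {M} B still reaches {V,X} ∋ X.
{M,V}: B⊥X given {M,V} in G with B→· removed — back-door holds.
P(X|do(B)) = Σ_{M,V} P(X|B,M,V)·P(M,V).

P(X|do(B)): backdoor, adjust for {M, V}.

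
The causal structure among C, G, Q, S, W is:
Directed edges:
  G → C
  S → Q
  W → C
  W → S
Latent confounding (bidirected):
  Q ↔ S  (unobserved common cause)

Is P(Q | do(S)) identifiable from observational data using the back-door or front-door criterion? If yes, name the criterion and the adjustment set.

P(Q|do(S)): not identifiable (no BD/FD set).

desc(S)\{S}={Q}; candidates ⊆ {C,G,W}.
S↔Q: latent back-door arc(s) into S.
size 0: {}; under {} S still reaches {C,Q,W} ∋ Q.
size 1: {C}, {G}, {W}; under {C} S still reaches {G,Q,W} ∋ Q.
size 2: {C,G}, {C,W}, {G,W}; under {C,G} S still reaches {Q,W} ∋ Q.
S↔Q cannot be blocked by any observed set — no back-door set.
No mediator lies on a directed S→…→Q path.
Neither criterion identifies P(Q|do(S)) in this graph.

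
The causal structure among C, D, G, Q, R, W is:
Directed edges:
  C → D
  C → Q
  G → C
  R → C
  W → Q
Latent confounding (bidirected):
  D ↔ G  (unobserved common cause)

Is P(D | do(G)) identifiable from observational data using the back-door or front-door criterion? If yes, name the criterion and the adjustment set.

desc(G)\{G}={C,D,Q}; candidates ⊆ {R,W}.
G↔D: latent back-door arc(s) into G.
size 0: {}; under {} G still reaches {D} ∋ D.
size 1: {R}, {W}; under {R} G still reaches {D} ∋ D.
size 2: {R,W}; under {R,W} G still reaches {D} ∋ D.
G↔D cannot be blocked by any observed set — no back-door set.
{C}: (i) intercepts every directed G→D path; (ii) no back-door G→{C}; (iii) {G} blocks every back-door {C}→D. Front-door holds.
P(D|do(G)) = Σ_{C} P(C|G) Σ_{G'} P(D|C,G')P(G').

P(D|do(G)): frontdoor, adjust for {C}.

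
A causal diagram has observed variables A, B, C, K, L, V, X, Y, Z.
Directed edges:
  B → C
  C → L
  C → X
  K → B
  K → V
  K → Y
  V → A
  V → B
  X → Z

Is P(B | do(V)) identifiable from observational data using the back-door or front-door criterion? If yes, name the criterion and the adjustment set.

P(B|do(V)): backdoor, adjust for {K}.

desc(V)\{V}={A,B,C,L,X,Z}; candidates ⊆ {K,Y}.
size 0: {}; under {} V still reaches {B,C,K,L,X,Y,Z} ∋ B.
{K}: V⊥B given {K} in G with V→· removed — back-door holds.
P(B|do(V)) = Σ_{K} P(B|V,K)·P(K).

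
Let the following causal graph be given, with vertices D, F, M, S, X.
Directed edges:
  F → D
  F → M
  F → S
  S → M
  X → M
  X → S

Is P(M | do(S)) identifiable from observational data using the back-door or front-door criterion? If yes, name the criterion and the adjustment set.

P(M|do(S)): backdoor, adjust for {F, X}.

desc(S)\{S}={M}; candidates ⊆ {D,F,X}.
size 0: {}; under {} S still reaches {D,F,M,X} ∋ M.
size 1: {D}, {F}, {X}; under {D} S still reaches {F,M,X} ∋ M.
{F,X}: S⊥M given {F,X} in G with S→· removed — back-door holds.
P(M|do(S)) = Σ_{F,X} P(M|S,F,X)·P(F,X).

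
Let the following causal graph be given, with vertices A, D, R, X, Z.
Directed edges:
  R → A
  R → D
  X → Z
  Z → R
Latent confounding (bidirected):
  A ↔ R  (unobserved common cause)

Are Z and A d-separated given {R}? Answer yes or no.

Bayes-Ball from Z | {R} reaches {A,X}.
A ∈ reach(Z|{R}) ⇒ Z ⊥̸ A | {R}.

No — Z and A are d-connected given {R}.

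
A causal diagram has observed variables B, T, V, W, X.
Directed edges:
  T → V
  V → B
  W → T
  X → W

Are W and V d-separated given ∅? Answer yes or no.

No — W and V are d-connected given ∅.

Bayes-Ball from W | ∅ reaches {B,T,V,X}.
V ∈ reach(W|∅) ⇒ W ⊥̸ V | ∅.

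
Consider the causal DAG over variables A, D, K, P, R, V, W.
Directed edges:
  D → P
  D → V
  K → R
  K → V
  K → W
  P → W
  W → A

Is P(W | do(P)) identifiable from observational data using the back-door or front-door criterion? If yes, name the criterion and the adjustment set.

desc(P)\{P}={A,W}; candidates ⊆ {D,K,R,V}.
∅: P⊥W given ∅ in G with P→· removed — back-door holds.
P(W|do(P)) = P(W|P) — no adjustment needed.

P(W|do(P)): backdoor, adjust for ∅.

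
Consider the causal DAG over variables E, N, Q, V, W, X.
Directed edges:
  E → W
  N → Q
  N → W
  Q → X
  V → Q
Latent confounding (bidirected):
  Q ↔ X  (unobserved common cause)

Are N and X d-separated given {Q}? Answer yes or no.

Bayes-Ball from N | {Q} reaches {V,W,X}.
X ∈ reach(N|{Q}) ⇒ N ⊥̸ X | {Q}.

No — N and X are d-connected given {Q}.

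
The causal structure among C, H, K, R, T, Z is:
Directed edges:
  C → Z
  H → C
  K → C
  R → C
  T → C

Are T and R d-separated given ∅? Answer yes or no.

Bayes-Ball from T | ∅ reaches {C,Z}.
R ∉ reach(T|∅) ⇒ T ⊥ R | ∅.

Yes — T ⊥ R | ∅.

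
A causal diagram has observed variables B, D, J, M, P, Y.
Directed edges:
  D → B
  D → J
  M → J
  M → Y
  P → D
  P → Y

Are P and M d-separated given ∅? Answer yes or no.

Bayes-Ball from P | ∅ reaches {B,D,J,Y}.
M ∉ reach(P|∅) ⇒ P ⊥ M | ∅.

Yes — P ⊥ M | ∅.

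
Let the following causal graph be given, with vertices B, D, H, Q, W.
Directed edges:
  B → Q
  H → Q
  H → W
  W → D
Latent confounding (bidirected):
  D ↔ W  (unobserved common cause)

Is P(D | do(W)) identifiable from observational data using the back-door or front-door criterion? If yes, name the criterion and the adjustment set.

desc(W)\{W}={D}; candidates ⊆ {B,H,Q}.
W↔D: latent back-door arc(s) into W.
size 0: {}; under {} W still reaches {D,H,Q} ∋ D.
size 1: {B}, {H}, {Q}; under {B} W still reaches {D,H,Q} ∋ D.
size 2: {B,H}, {B,Q}, {H,Q}; under {B,H} W still reaches {D} ∋ D.
W↔D cannot be blocked by any observed set — no back-door set.
No mediator lies on a directed W→…→D path.
Neither criterion identifies P(D|do(W)) in this graph.

P(D|do(W)): not identifiable (no BD/FD set).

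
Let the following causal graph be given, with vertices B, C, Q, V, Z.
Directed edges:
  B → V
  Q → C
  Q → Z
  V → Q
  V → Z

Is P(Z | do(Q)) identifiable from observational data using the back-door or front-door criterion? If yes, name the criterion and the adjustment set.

desc(Q)\{Q}={C,Z}; candidates ⊆ {B,V}.
size 0: {}; under {} Q still reaches {B,V,Z} ∋ Z.
{V}: Q⊥Z given {V} in G with Q→· removed — back-door holds.
P(Z|do(Q)) = Σ_{V} P(Z|Q,V)·P(V).

P(Z|do(Q)): backdoor, adjust for {V}.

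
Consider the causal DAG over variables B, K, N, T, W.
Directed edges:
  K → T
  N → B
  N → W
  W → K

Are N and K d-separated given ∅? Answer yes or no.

Bayes-Ball from N | ∅ reaches {B,K,T,W}.
K ∈ reach(N|∅) ⇒ N ⊥̸ K | ∅.

No — N and K are d-connected given ∅.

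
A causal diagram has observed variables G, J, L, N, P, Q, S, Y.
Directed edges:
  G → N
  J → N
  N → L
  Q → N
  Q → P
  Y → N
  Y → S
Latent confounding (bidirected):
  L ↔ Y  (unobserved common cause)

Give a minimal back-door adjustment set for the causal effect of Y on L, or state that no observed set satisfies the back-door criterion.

Y→L: no observed back-door set.

desc(Y)\{Y}={L,N,S}; candidates ⊆ {G,J,P,Q}.
Y↔L: latent back-door arc(s) into Y.
size 0: {}; under {} Y still reaches {L} ∋ L.
size 1: {G}, {J}, {P} …(+1); under {G} Y still reaches {L} ∋ L.
size 2: {G,J}, {G,P}, {G,Q} …(+3); under {G,J} Y still reaches {L} ∋ L.
Y↔L cannot be blocked by any observed set — no back-door set.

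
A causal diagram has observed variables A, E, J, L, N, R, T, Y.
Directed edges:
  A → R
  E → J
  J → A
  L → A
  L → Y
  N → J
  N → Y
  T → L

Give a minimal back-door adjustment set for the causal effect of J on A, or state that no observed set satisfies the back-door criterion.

desc(J)\{J}={A,R}; candidates ⊆ {E,L,N,T,Y}.
∅: J⊥A given ∅ in G with J→· removed — back-door holds.

J→A: minimal back-door set ∅.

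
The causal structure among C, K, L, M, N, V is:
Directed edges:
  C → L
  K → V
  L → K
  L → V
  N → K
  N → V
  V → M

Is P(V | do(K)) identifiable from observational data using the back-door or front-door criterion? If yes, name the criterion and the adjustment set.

desc(K)\{K}={M,V}; candidates ⊆ {C,L,N}.
size 0: {}; under {} K still reaches {C,L,M,N,V} ∋ V.
size 1: {C}, {L}, {N}; under {C} K still reaches {L,M,N,V} ∋ V.
{L,N}: K⊥V given {L,N} in G with K→· removed — back-door holds.
P(V|do(K)) = Σ_{L,N} P(V|K,L,N)·P(L,N).

P(V|do(K)): backdoor, adjust for {L, N}.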